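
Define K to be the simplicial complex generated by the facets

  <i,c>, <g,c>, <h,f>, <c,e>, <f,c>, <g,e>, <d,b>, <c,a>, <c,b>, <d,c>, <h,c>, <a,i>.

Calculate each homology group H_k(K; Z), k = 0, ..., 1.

Take the total order a < b < c < d < e < f < g < h < i on the vertex set. Then K (dimension 1) consists of the simplices:

  0-simplices (9): a, b, c, d, e, f, g, h, i
  1-simplices (12): ac, ai, bc, bd, cd, ce, cf, cg, ch, ci, eg, fh

so the chain groups are C_0 ≅ Z^9, C_1 ≅ Z^12.

∂_1: C_1 → C_0 maps an edge to its endpoints' difference, ∂[p,q] = q − p.
The 9×12 boundary matrix has rank 8 and Smith normal form diag(1,1,1,1,1,1,1,1).

Computing H_k = (kernel of ∂_k) / (image of ∂_{k+1}):

  H_0: rank C_0 − rank ∂_1 = 9 − 8 = 1, and the invariant factors of ∂_1 are all 1, so H_0 = Z.
  H_1: rank ker ∂_1 − rank ∂_2 = (12 − 8) − 0 = 4, and there is no ∂_2, so H_1 = Z^4.

H_0 = Z,  H_1 = Z^4.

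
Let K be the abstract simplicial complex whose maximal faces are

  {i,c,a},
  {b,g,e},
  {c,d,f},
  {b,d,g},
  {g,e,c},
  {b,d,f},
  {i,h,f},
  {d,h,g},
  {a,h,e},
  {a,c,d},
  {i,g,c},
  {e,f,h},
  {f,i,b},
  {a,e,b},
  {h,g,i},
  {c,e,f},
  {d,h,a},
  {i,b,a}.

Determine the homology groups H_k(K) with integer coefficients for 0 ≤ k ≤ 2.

H_0 ≅ Z,  H_1 ≅ Z^2,  H_2 ≅ Z.

We work with the vertex ordering a < b < c < d < e < f < g < h < i. The simplices of K, each written with vertices in increasing order, are:

  0-simplices (9): a, b, c, d, e, f, g, h, i
  1-simplices (27): ab, ac, ad, ae, ah, ai, bd, be, bf, bg, bi, cd, ce, cf, cg, ci, df, dg, dh, ef, eg, eh, fh, fi, gh, gi, hi
  2-simplices (18): abe, abi, acd, aci, adh, aeh, bdf, bdg, beg, bfi, cdf, cef, ceg, cgi, dgh, efh, fhi, ghi

so the chain groups are C_0 ≅ Z^9, C_1 ≅ Z^27, C_2 ≅ Z^18.

The boundary map ∂_1: C_1 → C_0 sends each edge [p,q] (with p < q) to q − p. For instance
  ∂gi = i − g.
As a 9×27 matrix over Z this has rank 8, with invariant factors (1,1,1,1,1,1,1,1).

∂_2: C_2 → C_1 sends each 2-simplex [p,q,r] to [q,r] − [p,r] + [p,q]. For instance
  ∂bfi = fi − bi + bf,
  ∂aci = ci − ai + ac.
This gives a 27×18 integer matrix of rank 17; reducing to Smith normal form yields diagonal entries (1,1,1,1,1,1,1,1,1,1,1,1,1,1,1,1,1).

Now H_k = ker ∂_k / im ∂_{k+1}, so:

  H_0: rank C_0 − rank ∂_1 = 9 − 8 = 1, and the invariant factors of ∂_1 are all 1, so H_0 = Z.
  H_1: rank ker ∂_1 − rank ∂_2 = (27 − 8) − 17 = 2, and the invariant factors of ∂_2 are all 1, so H_1 = Z^2.
  H_2: rank ker ∂_2 − rank ∂_3 = (18 − 17) − 0 = 1, and there is no ∂_3, so H_2 = Z.

(K is a triangulation of the torus T^2.)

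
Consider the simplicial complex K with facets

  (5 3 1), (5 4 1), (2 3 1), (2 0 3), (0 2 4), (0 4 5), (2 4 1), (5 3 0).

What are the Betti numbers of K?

b_0 = 1, b_1 = 0, b_2 = 1.

Take the total order 0 < 1 < 2 < 3 < 4 < 5 on the vertex set. Then K (dimension 2) consists of the simplices:

  0-simplices (6): [0], [1], [2], [3], [4], [5]
  1-simplices (12): [0,2], [0,3], [0,4], [0,5], [1,2], [1,3], [1,4], [1,5], [2,3], [2,4], [3,5], [4,5]
  2-simplices (8): [0,2,3], [0,2,4], [0,3,5], [0,4,5], [1,2,3], [1,2,4], [1,3,5], [1,4,5]

giving chain groups C_0 ≅ Z^6, C_1 ≅ Z^12, C_2 ≅ Z^8.

The boundary map ∂_1: C_1 → C_0 maps an edge to its endpoints' difference, ∂[p,q] = q − p. For instance
  ∂[1,4] = [4] − [1].
This gives a 6×12 integer matrix of rank 5; reducing to Smith normal form yields diagonal entries (1,1,1,1,1).

∂_2: C_2 → C_1 maps a triangle to the signed sum of its edges. For instance
  ∂[0,4,5] = [4,5] − [0,5] + [0,4],
  ∂[0,2,4] = [2,4] − [0,4] + [0,2].
The 12×8 boundary matrix has rank 7 and Smith normal form diag(1,1,1,1,1,1,1).

From H_k ≅ ker(∂_k) / im(∂_{k+1}) we obtain:

  H_0: rank C_0 − rank ∂_1 = 6 − 5 = 1, and the invariant factors of ∂_1 are all 1, so H_0 ≅ Z.
  H_1: rank ker ∂_1 − rank ∂_2 = (12 − 5) − 7 = 0, and the invariant factors of ∂_2 are all 1, so H_1 ≅ 0.
  H_2: rank ker ∂_2 − rank ∂_3 = (8 − 7) − 0 = 1, and there is no ∂_3, so H_2 ≅ Z.

Hence the Betti numbers are b_0 = 1, b_1 = 0, b_2 = 1.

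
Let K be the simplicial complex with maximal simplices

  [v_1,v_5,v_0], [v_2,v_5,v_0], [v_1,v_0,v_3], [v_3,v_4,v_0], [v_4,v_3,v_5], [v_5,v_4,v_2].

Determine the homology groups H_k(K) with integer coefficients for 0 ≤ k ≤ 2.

Order the vertices as v_0 < v_1 < v_2 < v_3 < v_4 < v_5. Listing each simplex with vertices in this order, K has dimension 2 with simplices:

  0-simplices (6): [v_0], [v_1], [v_2], [v_3], [v_4], [v_5]
  1-simplices (12): [v_0,v_1], [v_0,v_2], [v_0,v_3], [v_0,v_4], [v_0,v_5], [v_1,v_3], [v_1,v_5], [v_2,v_4], [v_2,v_5], [v_3,v_4], [v_3,v_5], [v_4,v_5]
  2-simplices (6): [v_0,v_1,v_3], [v_0,v_1,v_5], [v_0,v_2,v_5], [v_0,v_3,v_4], [v_2,v_4,v_5], [v_3,v_4,v_5]

so the chain groups are C_0 ≅ Z^6, C_1 ≅ Z^12, C_2 ≅ Z^6.

The boundary map ∂_1: C_1 → C_0 maps an edge to its endpoints' difference, ∂[p,q] = q − p.
As a 6×12 matrix over Z this has rank 5, with invariant factors (1,1,1,1,1).

Boundary ∂_2: C_2 → C_1 sends each 2-simplex [p,q,r] to [q,r] − [p,r] + [p,q]. For instance
  ∂[v_2,v_4,v_5] = [v_4,v_5] − [v_2,v_5] + [v_2,v_4],
  ∂[v_0,v_2,v_5] = [v_2,v_5] − [v_0,v_5] + [v_0,v_2].
The resulting 12×6 matrix has rank 6, and its Smith normal form has invariant factors (1,1,1,1,1,1).

Now H_k = ker ∂_k / im ∂_{k+1}, so:

  H_0: rank C_0 − rank ∂_1 = 6 − 5 = 1, and the invariant factors of ∂_1 are all 1, so H_0 ≅ Z.
  H_1: rank ker ∂_1 − rank ∂_2 = (12 − 5) − 6 = 1, and the invariant factors of ∂_2 are all 1, so H_1 ≅ Z.
  H_2: rank ker ∂_2 − rank ∂_3 = (6 − 6) − 0 = 0, and there is no ∂_3, so H_2 ≅ 0.

As a check, the Euler characteristic is 6 − 12 + 6 = 0, which agrees with 1 − 1 + 0 = 0.
(K is a triangulation of the cylinder S^1 x I.)

H_0 = Z,  H_1 = Z,  H_2 = 0.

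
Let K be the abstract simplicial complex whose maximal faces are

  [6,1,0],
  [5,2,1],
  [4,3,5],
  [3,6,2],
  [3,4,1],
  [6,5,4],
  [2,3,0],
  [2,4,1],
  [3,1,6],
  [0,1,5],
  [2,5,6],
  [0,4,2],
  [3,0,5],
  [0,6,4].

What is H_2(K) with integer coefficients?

H_2 ≅ Z.

Order the vertices as 0 < 1 < 2 < 3 < 4 < 5 < 6. Listing each simplex with vertices in this order, K has dimension 2 with simplices:

  0-simplices (7): [0], [1], [2], [3], [4], [5], [6]
  1-simplices (21): [0,1], [0,2], [0,3], [0,4], [0,5], [0,6], [1,2], [1,3], [1,4], [1,5], [1,6], [2,3], [2,4], [2,5], [2,6], [3,4], [3,5], [3,6], [4,5], [4,6], [5,6]
  2-simplices (14): [0,1,5], [0,1,6], [0,2,3], [0,2,4], [0,3,5], [0,4,6], [1,2,4], [1,2,5], [1,3,4], [1,3,6], [2,3,6], [2,5,6], [3,4,5], [4,5,6]

so the chain groups are C_0 ≅ Z^7, C_1 ≅ Z^21, C_2 ≅ Z^14.

∂_1: C_1 → C_0 sends each edge [p,q] (with p < q) to q − p. For instance
  ∂[0,3] = [3] − [0].
This gives a 7×21 integer matrix of rank 6; reducing to Smith normal form yields diagonal entries (1,1,1,1,1,1).

The boundary map ∂_2: C_2 → C_1 sends each 2-simplex [p,q,r] to [q,r] − [p,r] + [p,q]. For instance
  ∂[0,1,5] = [1,5] − [0,5] + [0,1],
  ∂[3,4,5] = [4,5] − [3,5] + [3,4].
The resulting 21×14 matrix has rank 13, and its Smith normal form has invariant factors (1,1,1,1,1,1,1,1,1,1,1,1,1).

Now H_k = ker ∂_k / im ∂_{k+1}, so:

  H_2: rank ker ∂_2 − rank ∂_3 = (14 − 13) − 0 = 1, and there is no ∂_3, so H_2 ≅ Z.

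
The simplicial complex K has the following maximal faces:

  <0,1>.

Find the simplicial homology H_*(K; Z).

H_0 = Z,  H_1 = 0.

We work with the vertex ordering 0 < 1. The simplices of K, each written with vertices in increasing order, are:

  0-simplices (2): [0], [1]
  1-simplices (1): [0,1]

so the chain groups are C_0 ≅ Z^2, C_1 ≅ Z^1.

The boundary map ∂_1: C_1 → C_0 is given by ∂[p,q] = [q] − [p]. For instance
  ∂[0,1] = [1] − [0].
The 2×1 boundary matrix has rank 1 and Smith normal form diag(1).

Computing H_k = (kernel of ∂_k) / (image of ∂_{k+1}):

  H_0: rank C_0 − rank ∂_1 = 2 − 1 = 1, and the invariant factors of ∂_1 are all 1, so H_0 = Z.
  H_1: rank ker ∂_1 − rank ∂_2 = (1 − 1) − 0 = 0, and there is no ∂_2, so H_1 = 0.

(K is a triangulation of the 1-simplex.)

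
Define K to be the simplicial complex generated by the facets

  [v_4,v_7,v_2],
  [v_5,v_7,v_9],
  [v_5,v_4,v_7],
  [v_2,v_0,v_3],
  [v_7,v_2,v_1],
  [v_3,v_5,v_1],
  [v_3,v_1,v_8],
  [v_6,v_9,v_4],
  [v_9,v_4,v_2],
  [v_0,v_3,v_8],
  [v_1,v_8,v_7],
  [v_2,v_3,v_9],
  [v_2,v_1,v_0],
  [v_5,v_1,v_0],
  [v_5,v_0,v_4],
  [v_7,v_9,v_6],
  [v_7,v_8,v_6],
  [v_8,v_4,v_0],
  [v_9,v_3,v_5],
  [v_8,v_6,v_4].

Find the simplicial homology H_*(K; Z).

H_0 = Z,  H_1 = Z ⊕ Z/2,  H_2 = 0.

Take the total order v_0 < v_1 < v_2 < v_3 < v_4 < v_5 < v_6 < v_7 < v_8 < v_9 on the vertex set. Then K (dimension 2) consists of the simplices:

  0-simplices (10): [v_0], [v_1], [v_2], [v_3], [v_4], [v_5], [v_6], [v_7], [v_8], [v_9]
  1-simplices (30): (30 of them)
  2-simplices (20): (20 of them)

Hence C_0 ≅ Z^10, C_1 ≅ Z^30, C_2 ≅ Z^20.

The boundary map ∂_1: C_1 → C_0 maps an edge to its endpoints' difference, ∂[p,q] = q − p.
The 10×30 boundary matrix has rank 9 and Smith normal form diag(1,1,1,1,1,1,1,1,1).

Boundary ∂_2: C_2 → C_1 maps a triangle to the signed sum of its edges. For instance
  ∂[v_0,v_1,v_2] = [v_1,v_2] − [v_0,v_2] + [v_0,v_1],
  ∂[v_0,v_4,v_5] = [v_4,v_5] − [v_0,v_5] + [v_0,v_4].
The resulting 30×20 matrix has rank 20, and its Smith normal form has invariant factors (1,1,1,1,1,1,1,1,1,1,1,1,1,1,1,1,1,1,1,2).

Now H_k = ker ∂_k / im ∂_{k+1}, so:

  H_0: rank C_0 − rank ∂_1 = 10 − 9 = 1, and the invariant factors of ∂_1 are all 1, so H_0 ≅ Z.
  H_1: rank ker ∂_1 − rank ∂_2 = (30 − 9) − 20 = 1, and ∂_2 has invariant factor 2 > 1, so H_1 ≅ Z ⊕ Z/2.
  H_2: rank ker ∂_2 − rank ∂_3 = (20 − 20) − 0 = 0, and there is no ∂_3, so H_2 ≅ 0.

(K is a triangulation of the Klein bottle.)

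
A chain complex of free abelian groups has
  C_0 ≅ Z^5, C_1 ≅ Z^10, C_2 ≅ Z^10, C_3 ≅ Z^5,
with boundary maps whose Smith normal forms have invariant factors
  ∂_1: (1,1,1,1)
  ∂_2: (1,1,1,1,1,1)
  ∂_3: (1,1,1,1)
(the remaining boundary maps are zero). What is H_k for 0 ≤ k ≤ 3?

H_0: b_0 = 5 − 0 − 4 = 1; torsion from ∂_1 factors > 1: none. So H_0 ≅ Z.
H_1: b_1 = 10 − 4 − 6 = 0; torsion from ∂_2 factors > 1: none. So H_1 ≅ 0.
H_2: b_2 = 10 − 6 − 4 = 0; torsion from ∂_3 factors > 1: none. So H_2 ≅ 0.
H_3: b_3 = 5 − 4 − 0 = 1; torsion from ∂_4 factors > 1: none. So H_3 ≅ Z.

H_0 ≅ Z,  H_1 = 0,  H_2 = 0,  H_3 ≅ Z.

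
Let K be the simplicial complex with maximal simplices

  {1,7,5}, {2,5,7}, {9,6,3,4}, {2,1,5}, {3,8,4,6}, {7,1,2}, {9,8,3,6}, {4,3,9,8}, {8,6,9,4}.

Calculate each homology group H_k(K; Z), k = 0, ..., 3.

H_0 ≅ Z^2,  H_1 = 0,  H_2 ≅ Z,  H_3 ≅ Z.

Order the vertices as 1 < 2 < 3 < 4 < 5 < 6 < 7 < 8 < 9. Listing each simplex with vertices in this order, K has dimension 3 with simplices:

  0-simplices (9): [1], [2], [3], [4], [5], [6], [7], [8], [9]
  1-simplices (16): [1,2], [1,5], [1,7], [2,5], [2,7], [3,4], [3,6], [3,8], [3,9], [4,6], [4,8], [4,9], [5,7], [6,8], [6,9], [8,9]
  2-simplices (14): [1,2,5], [1,2,7], [1,5,7], [2,5,7], [3,4,6], [3,4,8], [3,4,9], [3,6,8], [3,6,9], [3,8,9], [4,6,8], [4,6,9], [4,8,9], [6,8,9]
  3-simplices (5): [3,4,6,8], [3,4,6,9], [3,4,8,9], [3,6,8,9], [4,6,8,9]

Hence C_0 ≅ Z^9, C_1 ≅ Z^16, C_2 ≅ Z^14, C_3 ≅ Z^5.

∂_1: C_1 → C_0 maps an edge to its endpoints' difference, ∂[p,q] = q − p. For instance
  ∂[1,7] = [7] − [1].
The resulting 9×16 matrix has rank 7, and its Smith normal form has invariant factors (1,1,1,1,1,1,1).

The boundary map ∂_2: C_2 → C_1 sends each 2-simplex [p,q,r] to [q,r] − [p,r] + [p,q]. For instance
  ∂[3,4,6] = [4,6] − [3,6] + [3,4],
  ∂[3,8,9] = [8,9] − [3,9] + [3,8].
This gives a 16×14 integer matrix of rank 9; reducing to Smith normal form yields diagonal entries (1,1,1,1,1,1,1,1,1).

∂_3: C_3 → C_2 sends each 3-simplex σ to the alternating sum Σ_i (−1)^i (σ with its i-th vertex removed). For instance
  ∂[3,4,6,8] = [4,6,8] − [3,6,8] + [3,4,8] − [3,4,6],
  ∂[3,4,6,9] = [4,6,9] − [3,6,9] + [3,4,9] − [3,4,6].
The resulting 14×5 matrix has rank 4, and its Smith normal form has invariant factors (1,1,1,1).

Now H_k = ker ∂_k / im ∂_{k+1}, so:

  H_0: rank C_0 − rank ∂_1 = 9 − 7 = 2, and the invariant factors of ∂_1 are all 1, so H_0 = Z^2.
  H_1: rank ker ∂_1 − rank ∂_2 = (16 − 7) − 9 = 0, and the invariant factors of ∂_2 are all 1, so H_1 = 0.
  H_2: rank ker ∂_2 − rank ∂_3 = (14 − 9) − 4 = 1, and the invariant factors of ∂_3 are all 1, so H_2 = Z.
  H_3: rank ker ∂_3 − rank ∂_4 = (5 − 4) − 0 = 1, and there is no ∂_4, so H_3 = Z.

As a check, the Euler characteristic is 9 − 16 + 14 − 5 = 2, which agrees with 2 − 0 + 1 − 1 = 2.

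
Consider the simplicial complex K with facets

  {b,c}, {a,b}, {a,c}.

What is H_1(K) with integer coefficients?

H_1 = Z.

K has 3 vertices, 3 edges.
rank ∂_1 = 2, rank ∂_2 = 0 ⇒ b_1 = 3 − 2 − 0 = 1. So H_1 = Z.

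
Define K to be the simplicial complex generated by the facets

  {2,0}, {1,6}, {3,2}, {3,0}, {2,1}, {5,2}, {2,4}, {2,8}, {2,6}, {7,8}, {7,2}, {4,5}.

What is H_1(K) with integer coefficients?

We work with the vertex ordering 0 < 1 < 2 < 3 < 4 < 5 < 6 < 7 < 8. The simplices of K, each written with vertices in increasing order, are:

  0-simplices (9): [0], [1], [2], [3], [4], [5], [6], [7], [8]
  1-simplices (12): [0,2], [0,3], [1,2], [1,6], [2,3], [2,4], [2,5], [2,6], [2,7], [2,8], [4,5], [7,8]

Hence C_0 ≅ Z^9, C_1 ≅ Z^12.

The boundary map ∂_1: C_1 → C_0 sends each edge [p,q] (with p < q) to q − p.
The 9×12 boundary matrix has rank 8 and Smith normal form diag(1,1,1,1,1,1,1,1).

Now H_k = ker ∂_k / im ∂_{k+1}, so:

  H_1: rank ker ∂_1 − rank ∂_2 = (12 − 8) − 0 = 4, and there is no ∂_2, so H_1 ≅ Z^4.

H_1 = Z^4.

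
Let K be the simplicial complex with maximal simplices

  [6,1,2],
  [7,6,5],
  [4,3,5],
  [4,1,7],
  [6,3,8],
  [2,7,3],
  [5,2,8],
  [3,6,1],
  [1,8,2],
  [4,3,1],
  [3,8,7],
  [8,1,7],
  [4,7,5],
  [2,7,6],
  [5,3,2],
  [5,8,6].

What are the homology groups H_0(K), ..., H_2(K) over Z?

Take the total order 1 < 2 < 3 < 4 < 5 < 6 < 7 < 8 on the vertex set. Then K (dimension 2) consists of the simplices:

  0-simplices (8): [1], [2], [3], [4], [5], [6], [7], [8]
  1-simplices (24): (24 of them)
  2-simplices (16): [1,2,6], [1,2,8], [1,3,4], [1,3,6], [1,4,7], [1,7,8], [2,3,5], [2,3,7], [2,5,8], [2,6,7], [3,4,5], [3,6,8], [3,7,8], [4,5,7], [5,6,7], [5,6,8]

Hence C_0 ≅ Z^8, C_1 ≅ Z^24, C_2 ≅ Z^16.

Boundary ∂_1: C_1 → C_0 maps an edge to its endpoints' difference, ∂[p,q] = q − p. For instance
  ∂[3,4] = [4] − [3].
The 8×24 boundary matrix has rank 7 and Smith normal form diag(1,1,1,1,1,1,1).

The boundary map ∂_2: C_2 → C_1 sends each 2-simplex [p,q,r] to [q,r] − [p,r] + [p,q]. For instance
  ∂[2,6,7] = [6,7] − [2,7] + [2,6],
  ∂[5,6,7] = [6,7] − [5,7] + [5,6].
The 24×16 boundary matrix has rank 15 and Smith normal form diag(1,1,1,1,1,1,1,1,1,1,1,1,1,1,1).

Reading off H_k = ker ∂_k / im ∂_{k+1}:

  H_0: rank C_0 − rank ∂_1 = 8 − 7 = 1, and the invariant factors of ∂_1 are all 1, so H_0 ≅ Z.
  H_1: rank ker ∂_1 − rank ∂_2 = (24 − 7) − 15 = 2, and the invariant factors of ∂_2 are all 1, so H_1 ≅ Z^2.
  H_2: rank ker ∂_2 − rank ∂_3 = (16 − 15) − 0 = 1, and there is no ∂_3, so H_2 ≅ Z.

As a check, the Euler characteristic is 8 − 24 + 16 = 0, which agrees with 1 − 2 + 1 = 0.

H_0 ≅ Z,  H_1 ≅ Z^2,  H_2 ≅ Z.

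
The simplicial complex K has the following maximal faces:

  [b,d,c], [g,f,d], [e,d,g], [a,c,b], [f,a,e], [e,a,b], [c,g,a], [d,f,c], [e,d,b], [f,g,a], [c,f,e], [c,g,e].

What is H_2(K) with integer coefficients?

H_2 = 0.

K has 7 vertices, 18 edges, 12 triangles.
rank ∂_2 = 12, rank ∂_3 = 0 ⇒ b_2 = 12 − 12 − 0 = 0. So H_2 = 0.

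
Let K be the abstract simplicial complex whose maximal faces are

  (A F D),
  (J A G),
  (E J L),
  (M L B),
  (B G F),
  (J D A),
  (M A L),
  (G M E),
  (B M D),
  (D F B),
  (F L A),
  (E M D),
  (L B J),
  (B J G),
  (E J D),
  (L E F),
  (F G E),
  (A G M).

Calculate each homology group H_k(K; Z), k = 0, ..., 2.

Take the total order A < B < D < E < F < G < J < L < M on the vertex set. Then K (dimension 2) consists of the simplices:

  0-simplices (9): A, B, D, E, F, G, J, L, M
  1-simplices (27): AD, AF, AG, AJ, AL, AM, BD, BF, BG, BJ, BL, BM, DE, DF, DJ, DM, EF, EG, EJ, EL, EM, FG, FL, GJ, GM, JL, LM
  2-simplices (18): ADF, ADJ, AFL, AGJ, AGM, ALM, BDF, BDM, BFG, BGJ, BJL, BLM, DEJ, DEM, EFG, EFL, EGM, EJL

so the chain groups are C_0 ≅ Z^9, C_1 ≅ Z^27, C_2 ≅ Z^18.

∂_1: C_1 → C_0 is given by ∂[p,q] = [q] − [p]. For instance
  ∂DJ = J − D.
As a 9×27 matrix over Z this has rank 8, with invariant factors (1,1,1,1,1,1,1,1).

Boundary ∂_2: C_2 → C_1 acts by ∂[p,q,r] = [q,r] − [p,r] + [p,q]. For instance
  ∂AGJ = GJ − AJ + AG,
  ∂EFL = FL − EL + EF.
As a 27×18 matrix over Z this has rank 17, with invariant factors (1,1,1,1,1,1,1,1,1,1,1,1,1,1,1,1,1).

Computing H_k = (kernel of ∂_k) / (image of ∂_{k+1}):

  H_0: rank C_0 − rank ∂_1 = 9 − 8 = 1, and the invariant factors of ∂_1 are all 1, so H_0 = Z.
  H_1: rank ker ∂_1 − rank ∂_2 = (27 − 8) − 17 = 2, and the invariant factors of ∂_2 are all 1, so H_1 = Z^2.
  H_2: rank ker ∂_2 − rank ∂_3 = (18 − 17) − 0 = 1, and there is no ∂_3, so H_2 = Z.

As a check, the Euler characteristic is 9 − 27 + 18 = 0, which agrees with 1 − 2 + 1 = 0.

H_0 ≅ Z,  H_1 ≅ Z^2,  H_2 ≅ Z.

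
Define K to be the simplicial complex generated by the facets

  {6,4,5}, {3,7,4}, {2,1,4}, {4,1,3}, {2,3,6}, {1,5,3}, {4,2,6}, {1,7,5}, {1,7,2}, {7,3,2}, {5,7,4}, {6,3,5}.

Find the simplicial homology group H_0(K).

H_0 = Z.

We work with the vertex ordering 1 < 2 < 3 < 4 < 5 < 6 < 7. The simplices of K, each written with vertices in increasing order, are:

  0-simplices (7): [1], [2], [3], [4], [5], [6], [7]
  1-simplices (18): [1,2], [1,3], [1,4], [1,5], [1,7], [2,3], [2,4], [2,6], [2,7], [3,4], [3,5], [3,6], [3,7], [4,5], [4,6], [4,7], [5,6], [5,7]
  2-simplices (12): [1,2,4], [1,2,7], [1,3,4], [1,3,5], [1,5,7], [2,3,6], [2,3,7], [2,4,6], [3,4,7], [3,5,6], [4,5,6], [4,5,7]

giving chain groups C_0 ≅ Z^7, C_1 ≅ Z^18, C_2 ≅ Z^12.

∂_1: C_1 → C_0 is given by ∂[p,q] = [q] − [p].
The 7×18 boundary matrix has rank 6 and Smith normal form diag(1,1,1,1,1,1).

The boundary map ∂_2: C_2 → C_1 acts by ∂[p,q,r] = [q,r] − [p,r] + [p,q]. For instance
  ∂[1,3,4] = [3,4] − [1,4] + [1,3],
  ∂[2,4,6] = [4,6] − [2,6] + [2,4].
The 18×12 boundary matrix has rank 12 and Smith normal form diag(1,1,1,1,1,1,1,1,1,1,1,2).

Reading off H_k = ker ∂_k / im ∂_{k+1}:

  H_0: rank C_0 − rank ∂_1 = 7 − 6 = 1, and the invariant factors of ∂_1 are all 1, so H_0 ≅ Z.

(K is a triangulation of the real projective plane RP^2.)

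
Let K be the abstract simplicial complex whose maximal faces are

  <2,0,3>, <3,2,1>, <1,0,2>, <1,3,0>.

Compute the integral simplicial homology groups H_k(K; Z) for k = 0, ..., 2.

H_0 ≅ Z,  H_1 = 0,  H_2 ≅ Z.

Order the vertices as 0 < 1 < 2 < 3. Listing each simplex with vertices in this order, K has dimension 2 with simplices:

  0-simplices (4): [0], [1], [2], [3]
  1-simplices (6): [0,1], [0,2], [0,3], [1,2], [1,3], [2,3]
  2-simplices (4): [0,1,2], [0,1,3], [0,2,3], [1,2,3]

so the chain groups are C_0 ≅ Z^4, C_1 ≅ Z^6, C_2 ≅ Z^4.

Boundary ∂_1: C_1 → C_0 maps an edge to its endpoints' difference, ∂[p,q] = q − p. For instance
  ∂[2,3] = [3] − [2].
As a 4×6 matrix over Z this has rank 3, with invariant factors (1,1,1).

The boundary map ∂_2: C_2 → C_1 maps a triangle to the signed sum of its edges. For instance
  ∂[1,2,3] = [2,3] − [1,3] + [1,2],
  ∂[0,1,2] = [1,2] − [0,2] + [0,1].
The resulting 6×4 matrix has rank 3, and its Smith normal form has invariant factors (1,1,1).

From H_k ≅ ker(∂_k) / im(∂_{k+1}) we obtain:

  H_0: rank C_0 − rank ∂_1 = 4 − 3 = 1, and the invariant factors of ∂_1 are all 1, so H_0 = Z.
  H_1: rank ker ∂_1 − rank ∂_2 = (6 − 3) − 3 = 0, and the invariant factors of ∂_2 are all 1, so H_1 = 0.
  H_2: rank ker ∂_2 − rank ∂_3 = (4 − 3) − 0 = 1, and there is no ∂_3, so H_2 = Z.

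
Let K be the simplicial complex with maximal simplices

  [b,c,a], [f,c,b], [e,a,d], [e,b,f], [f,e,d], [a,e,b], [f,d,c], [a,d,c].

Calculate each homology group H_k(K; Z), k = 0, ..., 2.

H_0 = Z,  H_1 = 0,  H_2 = Z.

Fix the vertex order a < b < c < d < e < f and write every simplex with vertices in increasing order. Then dim K = 2 and the simplices of K are:

  0-simplices (6): a, b, c, d, e, f
  1-simplices (12): ab, ac, ad, ae, bc, be, bf, cd, cf, de, df, ef
  2-simplices (8): abc, abe, acd, ade, bcf, bef, cdf, def

giving chain groups C_0 ≅ Z^6, C_1 ≅ Z^12, C_2 ≅ Z^8.

Boundary ∂_1: C_1 → C_0 is given by ∂[p,q] = [q] − [p]. For instance
  ∂ae = e − a.
This gives a 6×12 integer matrix of rank 5; reducing to Smith normal form yields diagonal entries (1,1,1,1,1).

Boundary ∂_2: C_2 → C_1 sends each 2-simplex [p,q,r] to [q,r] − [p,r] + [p,q]. For instance
  ∂abe = be − ae + ab,
  ∂cdf = df − cf + cd.
As a 12×8 matrix over Z this has rank 7, with invariant factors (1,1,1,1,1,1,1).

Reading off H_k = ker ∂_k / im ∂_{k+1}:

  H_0: rank C_0 − rank ∂_1 = 6 − 5 = 1, and the invariant factors of ∂_1 are all 1, so H_0 ≅ Z.
  H_1: rank ker ∂_1 − rank ∂_2 = (12 − 5) − 7 = 0, and the invariant factors of ∂_2 are all 1, so H_1 ≅ 0.
  H_2: rank ker ∂_2 − rank ∂_3 = (8 − 7) − 0 = 1, and there is no ∂_3, so H_2 ≅ Z.

As a check, the Euler characteristic is 6 − 12 + 8 = 2, which agrees with 1 − 0 + 1 = 2.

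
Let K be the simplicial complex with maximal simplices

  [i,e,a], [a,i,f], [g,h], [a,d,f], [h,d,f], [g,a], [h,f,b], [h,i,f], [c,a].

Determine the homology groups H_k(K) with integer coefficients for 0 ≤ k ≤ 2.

Order the vertices as a < b < c < d < e < f < g < h < i. Listing each simplex with vertices in this order, K has dimension 2 with simplices:

  0-simplices (9): a, b, c, d, e, f, g, h, i
  1-simplices (15): ac, ad, ae, af, ag, ai, bf, bh, df, dh, ei, fh, fi, gh, hi
  2-simplices (6): adf, aei, afi, bfh, dfh, fhi

Hence C_0 ≅ Z^9, C_1 ≅ Z^15, C_2 ≅ Z^6.

∂_1: C_1 → C_0 is given by ∂[p,q] = [q] − [p]. For instance
  ∂ac = c − a.
This gives a 9×15 integer matrix of rank 8; reducing to Smith normal form yields diagonal entries (1,1,1,1,1,1,1,1).

∂_2: C_2 → C_1 sends each 2-simplex [p,q,r] to [q,r] − [p,r] + [p,q]. For instance
  ∂aei = ei − ai + ae,
  ∂fhi = hi − fi + fh.
The 15×6 boundary matrix has rank 6 and Smith normal form diag(1,1,1,1,1,1).

Reading off H_k = ker ∂_k / im ∂_{k+1}:

  H_0: rank C_0 − rank ∂_1 = 9 − 8 = 1, and the invariant factors of ∂_1 are all 1, so H_0 = Z.
  H_1: rank ker ∂_1 − rank ∂_2 = (15 − 8) − 6 = 1, and the invariant factors of ∂_2 are all 1, so H_1 = Z.
  H_2: rank ker ∂_2 − rank ∂_3 = (6 − 6) − 0 = 0, and there is no ∂_3, so H_2 = 0.

H_0 = Z,  H_1 = Z,  H_2 = 0.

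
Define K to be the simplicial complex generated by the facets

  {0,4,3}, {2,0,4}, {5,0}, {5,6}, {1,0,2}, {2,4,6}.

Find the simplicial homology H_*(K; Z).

H_0 ≅ Z,  H_1 ≅ Z,  H_2 = 0.

We work with the vertex ordering 0 < 1 < 2 < 3 < 4 < 5 < 6. The simplices of K, each written with vertices in increasing order, are:

  0-simplices (7): [0], [1], [2], [3], [4], [5], [6]
  1-simplices (11): [0,1], [0,2], [0,3], [0,4], [0,5], [1,2], [2,4], [2,6], [3,4], [4,6], [5,6]
  2-simplices (4): [0,1,2], [0,2,4], [0,3,4], [2,4,6]

Hence C_0 ≅ Z^7, C_1 ≅ Z^11, C_2 ≅ Z^4.

∂_1: C_1 → C_0 maps an edge to its endpoints' difference, ∂[p,q] = q − p. For instance
  ∂[2,6] = [6] − [2].
This gives a 7×11 integer matrix of rank 6; reducing to Smith normal form yields diagonal entries (1,1,1,1,1,1).

∂_2: C_2 → C_1 sends each 2-simplex [p,q,r] to [q,r] − [p,r] + [p,q]. For instance
  ∂[0,3,4] = [3,4] − [0,4] + [0,3],
  ∂[0,1,2] = [1,2] − [0,2] + [0,1].
This gives a 11×4 integer matrix of rank 4; reducing to Smith normal form yields diagonal entries (1,1,1,1).

Now H_k = ker ∂_k / im ∂_{k+1}, so:

  H_0: rank C_0 − rank ∂_1 = 7 − 6 = 1, and the invariant factors of ∂_1 are all 1, so H_0 ≅ Z.
  H_1: rank ker ∂_1 − rank ∂_2 = (11 − 6) − 4 = 1, and the invariant factors of ∂_2 are all 1, so H_1 ≅ Z.
  H_2: rank ker ∂_2 − rank ∂_3 = (4 − 4) − 0 = 0, and there is no ∂_3, so H_2 ≅ 0.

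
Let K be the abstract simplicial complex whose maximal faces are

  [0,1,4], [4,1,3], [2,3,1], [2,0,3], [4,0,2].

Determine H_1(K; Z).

Order the vertices as 0 < 1 < 2 < 3 < 4. Listing each simplex with vertices in this order, K has dimension 2 with simplices:

  0-simplices (5): [0], [1], [2], [3], [4]
  1-simplices (10): [0,1], [0,2], [0,3], [0,4], [1,2], [1,3], [1,4], [2,3], [2,4], [3,4]
  2-simplices (5): [0,1,4], [0,2,3], [0,2,4], [1,2,3], [1,3,4]

so the chain groups are C_0 ≅ Z^5, C_1 ≅ Z^10, C_2 ≅ Z^5.

∂_1: C_1 → C_0 is given by ∂[p,q] = [q] − [p].
The resulting 5×10 matrix has rank 4, and its Smith normal form has invariant factors (1,1,1,1).

Boundary ∂_2: C_2 → C_1 sends each 2-simplex [p,q,r] to [q,r] − [p,r] + [p,q]. For instance
  ∂[1,2,3] = [2,3] − [1,3] + [1,2],
  ∂[0,2,3] = [2,3] − [0,3] + [0,2].
This gives a 10×5 integer matrix of rank 5; reducing to Smith normal form yields diagonal entries (1,1,1,1,1).

Computing H_k = (kernel of ∂_k) / (image of ∂_{k+1}):

  H_1: rank ker ∂_1 − rank ∂_2 = (10 − 4) − 5 = 1, and the invariant factors of ∂_2 are all 1, so H_1 = Z.

H_1 ≅ Z.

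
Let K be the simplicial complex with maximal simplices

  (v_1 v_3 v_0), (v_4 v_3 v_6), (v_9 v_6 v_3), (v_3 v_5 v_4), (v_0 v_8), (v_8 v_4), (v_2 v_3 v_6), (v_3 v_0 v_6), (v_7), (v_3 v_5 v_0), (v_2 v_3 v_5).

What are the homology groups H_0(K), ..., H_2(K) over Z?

Order the vertices as v_0 < v_1 < v_2 < v_3 < v_4 < v_5 < v_6 < v_7 < v_8 < v_9. Listing each simplex with vertices in this order, K has dimension 2 with simplices:

  0-simplices (10): [v_0], [v_1], [v_2], [v_3], [v_4], [v_5], [v_6], [v_7], [v_8], [v_9]
  1-simplices (17): (17 of them)
  2-simplices (8): [v_0,v_1,v_3], [v_0,v_3,v_5], [v_0,v_3,v_6], [v_2,v_3,v_5], [v_2,v_3,v_6], [v_3,v_4,v_5], [v_3,v_4,v_6], [v_3,v_6,v_9]

Hence C_0 ≅ Z^10, C_1 ≅ Z^17, C_2 ≅ Z^8.

The boundary map ∂_1: C_1 → C_0 sends each edge [p,q] (with p < q) to q − p.
This gives a 10×17 integer matrix of rank 8; reducing to Smith normal form yields diagonal entries (1,1,1,1,1,1,1,1).

The boundary map ∂_2: C_2 → C_1 maps a triangle to the signed sum of its edges. For instance
  ∂[v_2,v_3,v_5] = [v_3,v_5] − [v_2,v_5] + [v_2,v_3],
  ∂[v_0,v_1,v_3] = [v_1,v_3] − [v_0,v_3] + [v_0,v_1].
This gives a 17×8 integer matrix of rank 8; reducing to Smith normal form yields diagonal entries (1,1,1,1,1,1,1,1).

From H_k ≅ ker(∂_k) / im(∂_{k+1}) we obtain:

  H_0: rank C_0 − rank ∂_1 = 10 − 8 = 2, and the invariant factors of ∂_1 are all 1, so H_0 ≅ Z^2.
  H_1: rank ker ∂_1 − rank ∂_2 = (17 − 8) − 8 = 1, and the invariant factors of ∂_2 are all 1, so H_1 ≅ Z.
  H_2: rank ker ∂_2 − rank ∂_3 = (8 − 8) − 0 = 0, and there is no ∂_3, so H_2 ≅ 0.

H_0 ≅ Z^2,  H_1 ≅ Z,  H_2 = 0.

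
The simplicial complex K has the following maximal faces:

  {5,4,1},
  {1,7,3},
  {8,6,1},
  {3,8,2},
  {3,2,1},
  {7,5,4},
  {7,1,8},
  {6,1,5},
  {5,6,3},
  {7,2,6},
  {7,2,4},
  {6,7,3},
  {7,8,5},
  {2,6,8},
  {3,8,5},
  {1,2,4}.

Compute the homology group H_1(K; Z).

H_1 = Z^2.

K has 8 vertices, 24 edges, 16 triangles.
rank ∂_1 = 7, rank ∂_2 = 15 ⇒ b_1 = 24 − 7 − 15 = 2; all invariant factors of ∂_2 are 1 so no torsion. So H_1 ≅ Z^2.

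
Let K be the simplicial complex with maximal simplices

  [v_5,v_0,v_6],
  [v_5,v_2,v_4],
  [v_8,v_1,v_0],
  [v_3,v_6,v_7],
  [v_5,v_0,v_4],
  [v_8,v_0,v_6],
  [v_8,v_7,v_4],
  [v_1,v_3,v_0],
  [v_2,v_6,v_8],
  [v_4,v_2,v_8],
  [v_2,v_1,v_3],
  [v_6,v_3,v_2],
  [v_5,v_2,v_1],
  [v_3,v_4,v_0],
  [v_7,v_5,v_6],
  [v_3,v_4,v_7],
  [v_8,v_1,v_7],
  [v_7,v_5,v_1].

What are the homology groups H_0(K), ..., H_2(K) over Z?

K has 9 vertices, 27 edges, 18 triangles.
rank ∂_0 = 0, rank ∂_1 = 8 ⇒ b_0 = 9 − 0 − 8 = 1; all invariant factors of ∂_1 are 1 so no torsion. So H_0 = Z.
rank ∂_1 = 8, rank ∂_2 = 17 ⇒ b_1 = 27 − 8 − 17 = 2; all invariant factors of ∂_2 are 1 so no torsion. So H_1 = Z^2.
rank ∂_2 = 17, rank ∂_3 = 0 ⇒ b_2 = 18 − 17 − 0 = 1. So H_2 = Z.

H_0 = Z,  H_1 = Z^2,  H_2 = Z.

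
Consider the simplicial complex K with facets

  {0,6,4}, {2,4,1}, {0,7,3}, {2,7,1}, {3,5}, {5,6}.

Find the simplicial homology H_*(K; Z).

H_0 = Z,  H_1 = Z^2,  H_2 = 0.

We work with the vertex ordering 0 < 1 < 2 < 3 < 4 < 5 < 6 < 7. The simplices of K, each written with vertices in increasing order, are:

  0-simplices (8): [0], [1], [2], [3], [4], [5], [6], [7]
  1-simplices (13): [0,3], [0,4], [0,6], [0,7], [1,2], [1,4], [1,7], [2,4], [2,7], [3,5], [3,7], [4,6], [5,6]
  2-simplices (4): [0,3,7], [0,4,6], [1,2,4], [1,2,7]

Hence C_0 ≅ Z^8, C_1 ≅ Z^13, C_2 ≅ Z^4.

Boundary ∂_1: C_1 → C_0 sends each edge [p,q] (with p < q) to q − p.
The resulting 8×13 matrix has rank 7, and its Smith normal form has invariant factors (1,1,1,1,1,1,1).

Boundary ∂_2: C_2 → C_1 sends each 2-simplex [p,q,r] to [q,r] − [p,r] + [p,q]. For instance
  ∂[1,2,7] = [2,7] − [1,7] + [1,2],
  ∂[0,4,6] = [4,6] − [0,6] + [0,4].
The resulting 13×4 matrix has rank 4, and its Smith normal form has invariant factors (1,1,1,1).

Reading off H_k = ker ∂_k / im ∂_{k+1}:

  H_0: rank C_0 − rank ∂_1 = 8 − 7 = 1, and the invariant factors of ∂_1 are all 1, so H_0 ≅ Z.
  H_1: rank ker ∂_1 − rank ∂_2 = (13 − 7) − 4 = 2, and the invariant factors of ∂_2 are all 1, so H_1 ≅ Z^2.
  H_2: rank ker ∂_2 − rank ∂_3 = (4 − 4) − 0 = 0, and there is no ∂_3, so H_2 ≅ 0.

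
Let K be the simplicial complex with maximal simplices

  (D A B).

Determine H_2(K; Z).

H_2 ≅ 0.

K has 3 vertices, 3 edges, 1 triangle.
rank ∂_2 = 1, rank ∂_3 = 0 ⇒ b_2 = 1 − 1 − 0 = 0. So H_2 = 0.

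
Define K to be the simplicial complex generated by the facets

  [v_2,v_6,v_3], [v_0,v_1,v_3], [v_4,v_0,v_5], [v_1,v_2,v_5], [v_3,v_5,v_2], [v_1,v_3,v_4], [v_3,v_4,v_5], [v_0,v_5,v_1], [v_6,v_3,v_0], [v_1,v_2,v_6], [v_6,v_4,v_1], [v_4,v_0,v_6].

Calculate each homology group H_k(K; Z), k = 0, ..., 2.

H_0 ≅ Z,  H_1 ≅ Z/2,  H_2 = 0.

Take the total order v_0 < v_1 < v_2 < v_3 < v_4 < v_5 < v_6 on the vertex set. Then K (dimension 2) consists of the simplices:

  0-simplices (7): [v_0], [v_1], [v_2], [v_3], [v_4], [v_5], [v_6]
  1-simplices (18): (18 of them)
  2-simplices (12): (12 of them)

Hence C_0 ≅ Z^7, C_1 ≅ Z^18, C_2 ≅ Z^12.

Boundary ∂_1: C_1 → C_0 is given by ∂[p,q] = [q] − [p]. For instance
  ∂[v_4,v_5] = [v_5] − [v_4].
This gives a 7×18 integer matrix of rank 6; reducing to Smith normal form yields diagonal entries (1,1,1,1,1,1).

Boundary ∂_2: C_2 → C_1 acts by ∂[p,q,r] = [q,r] − [p,r] + [p,q]. For instance
  ∂[v_2,v_3,v_5] = [v_3,v_5] − [v_2,v_5] + [v_2,v_3],
  ∂[v_3,v_4,v_5] = [v_4,v_5] − [v_3,v_5] + [v_3,v_4].
As a 18×12 matrix over Z this has rank 12, with invariant factors (1,1,1,1,1,1,1,1,1,1,1,2).

Computing H_k = (kernel of ∂_k) / (image of ∂_{k+1}):

  H_0: rank C_0 − rank ∂_1 = 7 − 6 = 1, and the invariant factors of ∂_1 are all 1, so H_0 ≅ Z.
  H_1: rank ker ∂_1 − rank ∂_2 = (18 − 6) − 12 = 0, and ∂_2 has invariant factor 2 > 1, so H_1 ≅ Z/2.
  H_2: rank ker ∂_2 − rank ∂_3 = (12 − 12) − 0 = 0, and there is no ∂_3, so H_2 ≅ 0.

(K is a triangulation of the real projective plane RP^2.)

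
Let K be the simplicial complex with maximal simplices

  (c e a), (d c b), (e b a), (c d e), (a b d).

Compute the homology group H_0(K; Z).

We work with the vertex ordering a < b < c < d < e. The simplices of K, each written with vertices in increasing order, are:

  0-simplices (5): a, b, c, d, e
  1-simplices (10): ab, ac, ad, ae, bc, bd, be, cd, ce, de
  2-simplices (5): abd, abe, ace, bcd, cde

so the chain groups are C_0 ≅ Z^5, C_1 ≅ Z^10, C_2 ≅ Z^5.

Boundary ∂_1: C_1 → C_0 sends each edge [p,q] (with p < q) to q − p. For instance
  ∂ac = c − a.
This gives a 5×10 integer matrix of rank 4; reducing to Smith normal form yields diagonal entries (1,1,1,1).

The boundary map ∂_2: C_2 → C_1 acts by ∂[p,q,r] = [q,r] − [p,r] + [p,q]. For instance
  ∂cde = de − ce + cd,
  ∂abd = bd − ad + ab.
The 10×5 boundary matrix has rank 5 and Smith normal form diag(1,1,1,1,1).

Now H_k = ker ∂_k / im ∂_{k+1}, so:

  H_0: rank C_0 − rank ∂_1 = 5 − 4 = 1, and the invariant factors of ∂_1 are all 1, so H_0 = Z.

H_0 ≅ Z.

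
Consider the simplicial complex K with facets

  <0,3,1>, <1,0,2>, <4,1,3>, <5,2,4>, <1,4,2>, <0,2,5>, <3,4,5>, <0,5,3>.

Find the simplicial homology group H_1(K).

Order the vertices as 0 < 1 < 2 < 3 < 4 < 5. Listing each simplex with vertices in this order, K has dimension 2 with simplices:

  0-simplices (6): [0], [1], [2], [3], [4], [5]
  1-simplices (12): [0,1], [0,2], [0,3], [0,5], [1,2], [1,3], [1,4], [2,4], [2,5], [3,4], [3,5], [4,5]
  2-simplices (8): [0,1,2], [0,1,3], [0,2,5], [0,3,5], [1,2,4], [1,3,4], [2,4,5], [3,4,5]

giving chain groups C_0 ≅ Z^6, C_1 ≅ Z^12, C_2 ≅ Z^8.

∂_1: C_1 → C_0 sends each edge [p,q] (with p < q) to q − p. For instance
  ∂[1,2] = [2] − [1].
The resulting 6×12 matrix has rank 5, and its Smith normal form has invariant factors (1,1,1,1,1).

∂_2: C_2 → C_1 acts by ∂[p,q,r] = [q,r] − [p,r] + [p,q]. For instance
  ∂[0,1,2] = [1,2] − [0,2] + [0,1],
  ∂[0,2,5] = [2,5] − [0,5] + [0,2].
This gives a 12×8 integer matrix of rank 7; reducing to Smith normal form yields diagonal entries (1,1,1,1,1,1,1).

Now H_k = ker ∂_k / im ∂_{k+1}, so:

  H_1: rank ker ∂_1 − rank ∂_2 = (12 − 5) − 7 = 0, and the invariant factors of ∂_2 are all 1, so H_1 = 0.

H_1 = 0.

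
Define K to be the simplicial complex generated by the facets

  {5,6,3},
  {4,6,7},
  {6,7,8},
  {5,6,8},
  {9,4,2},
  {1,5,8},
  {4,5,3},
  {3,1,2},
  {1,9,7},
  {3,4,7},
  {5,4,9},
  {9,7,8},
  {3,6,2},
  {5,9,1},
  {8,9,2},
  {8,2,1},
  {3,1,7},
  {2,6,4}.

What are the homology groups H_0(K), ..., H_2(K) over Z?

H_0 = Z,  H_1 = Z × Z/2,  H_2 = 0.

We work with the vertex ordering 1 < 2 < 3 < 4 < 5 < 6 < 7 < 8 < 9. The simplices of K, each written with vertices in increasing order, are:

  0-simplices (9): [1], [2], [3], [4], [5], [6], [7], [8], [9]
  1-simplices (27): (27 of them)
  2-simplices (18): [1,2,3], [1,2,8], [1,3,7], [1,5,8], [1,5,9], [1,7,9], [2,3,6], [2,4,6], [2,4,9], [2,8,9], [3,4,5], [3,4,7], [3,5,6], [4,5,9], [4,6,7], [5,6,8], [6,7,8], [7,8,9]

so the chain groups are C_0 ≅ Z^9, C_1 ≅ Z^27, C_2 ≅ Z^18.

∂_1: C_1 → C_0 maps an edge to its endpoints' difference, ∂[p,q] = q − p.
The resulting 9×27 matrix has rank 8, and its Smith normal form has invariant factors (1,1,1,1,1,1,1,1).

The boundary map ∂_2: C_2 → C_1 sends each 2-simplex [p,q,r] to [q,r] − [p,r] + [p,q]. For instance
  ∂[6,7,8] = [7,8] − [6,8] + [6,7],
  ∂[3,5,6] = [5,6] − [3,6] + [3,5].
As a 27×18 matrix over Z this has rank 18, with invariant factors (1,1,1,1,1,1,1,1,1,1,1,1,1,1,1,1,1,2).

From H_k ≅ ker(∂_k) / im(∂_{k+1}) we obtain:

  H_0: rank C_0 − rank ∂_1 = 9 − 8 = 1, and the invariant factors of ∂_1 are all 1, so H_0 ≅ Z.
  H_1: rank ker ∂_1 − rank ∂_2 = (27 − 8) − 18 = 1, and ∂_2 has invariant factor 2 > 1, so H_1 ≅ Z × Z/2.
  H_2: rank ker ∂_2 − rank ∂_3 = (18 − 18) − 0 = 0, and there is no ∂_3, so H_2 ≅ 0.

As a check, the Euler characteristic is 9 − 27 + 18 = 0, which agrees with 1 − 1 + 0 = 0.
(K is a triangulation of the Klein bottle.)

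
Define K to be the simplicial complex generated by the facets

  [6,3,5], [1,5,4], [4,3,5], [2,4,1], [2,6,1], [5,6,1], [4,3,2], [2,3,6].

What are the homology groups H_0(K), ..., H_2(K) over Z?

We work with the vertex ordering 1 < 2 < 3 < 4 < 5 < 6. The simplices of K, each written with vertices in increasing order, are:

  0-simplices (6): [1], [2], [3], [4], [5], [6]
  1-simplices (12): [1,2], [1,4], [1,5], [1,6], [2,3], [2,4], [2,6], [3,4], [3,5], [3,6], [4,5], [5,6]
  2-simplices (8): [1,2,4], [1,2,6], [1,4,5], [1,5,6], [2,3,4], [2,3,6], [3,4,5], [3,5,6]

Hence C_0 ≅ Z^6, C_1 ≅ Z^12, C_2 ≅ Z^8.

The boundary map ∂_1: C_1 → C_0 sends each edge [p,q] (with p < q) to q − p. For instance
  ∂[1,4] = [4] − [1].
The 6×12 boundary matrix has rank 5 and Smith normal form diag(1,1,1,1,1).

The boundary map ∂_2: C_2 → C_1 sends each 2-simplex [p,q,r] to [q,r] − [p,r] + [p,q]. For instance
  ∂[1,5,6] = [5,6] − [1,6] + [1,5],
  ∂[3,5,6] = [5,6] − [3,6] + [3,5].
The 12×8 boundary matrix has rank 7 and Smith normal form diag(1,1,1,1,1,1,1).

From H_k ≅ ker(∂_k) / im(∂_{k+1}) we obtain:

  H_0: rank C_0 − rank ∂_1 = 6 − 5 = 1, and the invariant factors of ∂_1 are all 1, so H_0 ≅ Z.
  H_1: rank ker ∂_1 − rank ∂_2 = (12 − 5) − 7 = 0, and the invariant factors of ∂_2 are all 1, so H_1 ≅ 0.
  H_2: rank ker ∂_2 − rank ∂_3 = (8 − 7) − 0 = 1, and there is no ∂_3, so H_2 ≅ Z.

(K is a triangulation of the 2-sphere S^2.)

H_0 = Z,  H_1 = 0,  H_2 = Z.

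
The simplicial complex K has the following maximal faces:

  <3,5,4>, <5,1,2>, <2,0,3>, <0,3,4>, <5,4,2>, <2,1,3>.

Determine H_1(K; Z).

Fix the vertex order 0 < 1 < 2 < 3 < 4 < 5 and write every simplex with vertices in increasing order. Then dim K = 2 and the simplices of K are:

  0-simplices (6): [0], [1], [2], [3], [4], [5]
  1-simplices (12): [0,2], [0,3], [0,4], [1,2], [1,3], [1,5], [2,3], [2,4], [2,5], [3,4], [3,5], [4,5]
  2-simplices (6): [0,2,3], [0,3,4], [1,2,3], [1,2,5], [2,4,5], [3,4,5]

Hence C_0 ≅ Z^6, C_1 ≅ Z^12, C_2 ≅ Z^6.

∂_1: C_1 → C_0 sends each edge [p,q] (with p < q) to q − p. For instance
  ∂[1,2] = [2] − [1].
The 6×12 boundary matrix has rank 5 and Smith normal form diag(1,1,1,1,1).

The boundary map ∂_2: C_2 → C_1 maps a triangle to the signed sum of its edges. For instance
  ∂[1,2,5] = [2,5] − [1,5] + [1,2],
  ∂[0,3,4] = [3,4] − [0,4] + [0,3].
The 12×6 boundary matrix has rank 6 and Smith normal form diag(1,1,1,1,1,1).

Now H_k = ker ∂_k / im ∂_{k+1}, so:

  H_1: rank ker ∂_1 − rank ∂_2 = (12 − 5) − 6 = 1, and the invariant factors of ∂_2 are all 1, so H_1 ≅ Z.

(K is a triangulation of the cylinder S^1 x I.)

H_1 = Z.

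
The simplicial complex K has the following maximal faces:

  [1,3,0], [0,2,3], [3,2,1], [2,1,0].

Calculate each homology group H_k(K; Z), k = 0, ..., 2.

Take the total order 0 < 1 < 2 < 3 on the vertex set. Then K (dimension 2) consists of the simplices:

  0-simplices (4): [0], [1], [2], [3]
  1-simplices (6): [0,1], [0,2], [0,3], [1,2], [1,3], [2,3]
  2-simplices (4): [0,1,2], [0,1,3], [0,2,3], [1,2,3]

Hence C_0 ≅ Z^4, C_1 ≅ Z^6, C_2 ≅ Z^4.

∂_1: C_1 → C_0 maps an edge to its endpoints' difference, ∂[p,q] = q − p. For instance
  ∂[0,2] = [2] − [0].
The resulting 4×6 matrix has rank 3, and its Smith normal form has invariant factors (1,1,1).

∂_2: C_2 → C_1 acts by ∂[p,q,r] = [q,r] − [p,r] + [p,q]. For instance
  ∂[0,1,3] = [1,3] − [0,3] + [0,1],
  ∂[1,2,3] = [2,3] − [1,3] + [1,2].
The 6×4 boundary matrix has rank 3 and Smith normal form diag(1,1,1).

Now H_k = ker ∂_k / im ∂_{k+1}, so:

  H_0: rank C_0 − rank ∂_1 = 4 − 3 = 1, and the invariant factors of ∂_1 are all 1, so H_0 = Z.
  H_1: rank ker ∂_1 − rank ∂_2 = (6 − 3) − 3 = 0, and the invariant factors of ∂_2 are all 1, so H_1 = 0.
  H_2: rank ker ∂_2 − rank ∂_3 = (4 − 3) − 0 = 1, and there is no ∂_3, so H_2 = Z.

H_0 ≅ Z,  H_1 = 0,  H_2 ≅ Z.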